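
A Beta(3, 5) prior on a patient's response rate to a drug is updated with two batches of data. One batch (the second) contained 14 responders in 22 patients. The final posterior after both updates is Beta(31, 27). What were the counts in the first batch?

14 responders and 14 non-responders

Because Beta–binomial updating is additive in the counts, the combined data contributed (α_post−α_prior, β_post−β_prior) successes and failures.
Total across both batches: 31−3=28 responders, 27−5=22 non-responders.
Subtract the second batch: 28−14=14 responders and 22−8=14 non-responders.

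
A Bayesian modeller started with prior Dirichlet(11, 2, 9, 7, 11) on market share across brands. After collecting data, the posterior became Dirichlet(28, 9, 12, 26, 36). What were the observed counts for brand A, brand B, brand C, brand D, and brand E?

counts (17, 7, 3, 19, 25)

For a Dirichlet(α) prior with multinomial counts c, the posterior is Dirichlet(α + c) componentwise.
Counts are posterior − prior componentwise: 28−11=17, 9−2=7, 12−9=3, 26−7=19, 36−11=25.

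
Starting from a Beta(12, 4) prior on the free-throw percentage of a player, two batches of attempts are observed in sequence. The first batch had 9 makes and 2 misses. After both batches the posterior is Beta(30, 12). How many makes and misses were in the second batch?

Because Beta–binomial updating is additive in the counts, the combined data contributed (α_post−α_prior, β_post−β_prior) successes and failures.
Total across both batches: 30−12=18 makes, 12−4=8 misses.
Subtract the first batch: 18−9=9 makes and 8−2=6 misses.

9 makes and 6 misses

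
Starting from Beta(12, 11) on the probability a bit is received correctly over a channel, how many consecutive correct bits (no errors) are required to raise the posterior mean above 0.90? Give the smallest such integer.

After k correct bits and 0 errors the posterior is Beta(12+k, 11), with mean (12+k)/(12+11+k).
Set (12+k)/(23+k) > 0.90 and solve: k > (0.90·23 − 12)/(1 − 0.90) = 87.000.
The smallest integer exceeding 87.000 is 88.

k = 88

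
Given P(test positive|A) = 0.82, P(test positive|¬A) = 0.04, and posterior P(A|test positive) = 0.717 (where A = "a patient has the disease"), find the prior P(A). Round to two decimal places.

In odds form, posterior odds = prior odds × likelihood ratio, so prior odds = posterior odds ÷ LR.
Posterior odds = 0.717/(1−0.717) = 2.5336. LR = 0.82/0.04 = 20.5000.
Prior odds = 2.5336/20.5000 = 0.1236, so P(A) = 0.1236/(1+0.1236) ≈ 0.11.

P(A) = 0.11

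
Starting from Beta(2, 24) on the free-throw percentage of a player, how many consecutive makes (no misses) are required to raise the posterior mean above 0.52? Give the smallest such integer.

After k makes and 0 misses the posterior is Beta(2+k, 24), with mean (2+k)/(2+24+k).
Set (2+k)/(26+k) > 0.52 and solve: k > (0.52·26 − 2)/(1 − 0.52) = 24.000.
The smallest integer exceeding 24.000 is 25.

k = 25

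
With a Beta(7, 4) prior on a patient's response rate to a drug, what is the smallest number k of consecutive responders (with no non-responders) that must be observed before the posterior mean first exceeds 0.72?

k = 4

After k responders and 0 non-responders the posterior is Beta(7+k, 4), with mean (7+k)/(7+4+k).
Set (7+k)/(11+k) > 0.72 and solve: k > (0.72·11 − 7)/(1 − 0.72) = 3.286.
The smallest integer exceeding 3.286 is 4.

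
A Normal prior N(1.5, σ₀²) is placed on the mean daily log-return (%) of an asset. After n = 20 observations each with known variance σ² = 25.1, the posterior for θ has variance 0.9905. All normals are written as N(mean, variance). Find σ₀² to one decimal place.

σ₀² = 4.7

For the Normal–Normal model with known σ², precisions add: τ_n = τ₀ + n/σ².
So 1/σ₀² = 1/0.9905 − 20/25.1 = 1.009591 − 0.796813 = 0.212778.
Hence σ₀² = 1/0.212778 ≈ 4.7.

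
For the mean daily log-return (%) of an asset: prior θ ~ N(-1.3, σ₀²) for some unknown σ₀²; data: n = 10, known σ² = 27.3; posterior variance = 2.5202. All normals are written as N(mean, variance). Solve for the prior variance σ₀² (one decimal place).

Posterior precision equals prior precision plus data precision: 1/σ_n² = 1/σ₀² + n/σ².
So 1/σ₀² = 1/2.5202 − 10/27.3 = 0.396794 − 0.366300 = 0.030494.
Hence σ₀² = 1/0.030494 ≈ 32.8.

σ₀² = 32.8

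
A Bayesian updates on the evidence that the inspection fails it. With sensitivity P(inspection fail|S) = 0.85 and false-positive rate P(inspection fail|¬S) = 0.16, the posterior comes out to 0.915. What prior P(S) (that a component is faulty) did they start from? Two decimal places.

In odds form, posterior odds = prior odds × likelihood ratio, so prior odds = posterior odds ÷ LR.
Posterior odds = 0.915/(1−0.915) = 10.7647. LR = 0.85/0.16 = 5.3125.
Prior odds = 10.7647/5.3125 = 2.0263, so P(S) = 2.0263/(1+2.0263) ≈ 0.67.

P(S) = 0.67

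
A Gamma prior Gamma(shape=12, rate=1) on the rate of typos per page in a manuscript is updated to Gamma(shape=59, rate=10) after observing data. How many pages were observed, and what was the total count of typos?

A Gamma(α, β) prior (rate parametrization) on a Poisson rate with n observations summing to S gives posterior Gamma(α+S, β+n).
Matching: Σxᵢ = 59 − 12 = 47 and n = 10 − 1 = 9.

n = 9 pages with total 47 typos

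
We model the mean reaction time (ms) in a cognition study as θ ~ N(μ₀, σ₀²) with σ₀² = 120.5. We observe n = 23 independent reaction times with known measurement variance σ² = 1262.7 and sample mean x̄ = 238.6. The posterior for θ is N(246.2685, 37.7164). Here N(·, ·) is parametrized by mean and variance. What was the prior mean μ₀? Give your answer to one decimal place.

μ₀ = 263.1

With known observation variance, the Normal–Normal posterior has precision τ_n = τ₀ + n/σ² and mean μ_n = (τ₀μ₀ + (n/σ²)x̄)/τ_n.
Here τ₀ = 1/120.5 = 0.008299 and τ_data = 23/1262.7 = 0.018215, so τ_n = 0.026514.
Rearranging for μ₀: μ₀ = (μ_n·τ_n − τ_data·x̄)/τ₀ = (246.2685·0.026514 − 0.018215·238.6) / 0.008299 = 2.183464/0.008299 ≈ 263.1.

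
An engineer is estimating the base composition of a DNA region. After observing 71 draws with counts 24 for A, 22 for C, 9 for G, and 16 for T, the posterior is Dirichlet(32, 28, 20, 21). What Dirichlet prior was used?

For a Dirichlet(α) prior with multinomial counts c, the posterior is Dirichlet(α + c) componentwise.
Subtract each count from the matching posterior parameter: 32−24=8, 28−22=6, 20−9=11, 21−16=5.

Dirichlet(8, 6, 11, 5)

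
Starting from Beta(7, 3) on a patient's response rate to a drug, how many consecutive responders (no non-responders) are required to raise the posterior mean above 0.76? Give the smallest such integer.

After k responders and 0 non-responders the posterior is Beta(7+k, 3), with mean (7+k)/(7+3+k).
Set (7+k)/(10+k) > 0.76 and solve: k > (0.76·10 − 7)/(1 − 0.76) = 2.500.
The smallest integer exceeding 2.500 is 3.

k = 3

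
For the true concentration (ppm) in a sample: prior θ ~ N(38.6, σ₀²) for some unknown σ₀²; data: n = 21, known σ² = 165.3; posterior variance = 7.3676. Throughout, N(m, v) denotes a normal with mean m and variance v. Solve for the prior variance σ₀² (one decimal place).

For the Normal–Normal model with known σ², precisions add: τ_n = τ₀ + n/σ².
So 1/σ₀² = 1/7.3676 − 21/165.3 = 0.135729 − 0.127042 = 0.008687.
Hence σ₀² = 1/0.008687 ≈ 115.1.

σ₀² = 115.1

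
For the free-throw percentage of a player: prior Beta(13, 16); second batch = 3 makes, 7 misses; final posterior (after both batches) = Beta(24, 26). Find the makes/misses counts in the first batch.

8 makes and 3 misses

Because Beta–binomial updating is additive in the counts, the combined data contributed (α_post−α_prior, β_post−β_prior) successes and failures.
Total across both batches: 24−13=11 makes, 26−16=10 misses.
Subtract the second batch: 11−3=8 makes and 10−7=3 misses.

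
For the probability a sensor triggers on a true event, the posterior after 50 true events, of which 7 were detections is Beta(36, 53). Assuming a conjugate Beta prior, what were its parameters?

Beta(29, 10)

A Beta(α, β) prior with s successes and f failures in binomial data gives a Beta(α+s, β+f) posterior.
Subtract the data counts: 36−7=29, 53−43=10.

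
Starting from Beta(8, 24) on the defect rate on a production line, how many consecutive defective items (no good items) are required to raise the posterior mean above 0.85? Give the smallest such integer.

After k defective items and 0 good items the posterior is Beta(8+k, 24), with mean (8+k)/(8+24+k).
Set (8+k)/(32+k) > 0.85 and solve: k > (0.85·32 − 8)/(1 − 0.85) = 128.000.
The smallest integer exceeding 128.000 is 129, and checking k=129: (137)/(161) = 0.8509 > 0.85.

k = 129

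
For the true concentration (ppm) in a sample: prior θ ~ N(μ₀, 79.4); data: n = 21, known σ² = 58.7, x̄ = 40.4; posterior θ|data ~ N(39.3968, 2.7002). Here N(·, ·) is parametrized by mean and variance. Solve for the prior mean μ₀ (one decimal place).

μ₀ = 10.9

With known observation variance, the Normal–Normal posterior has precision τ_n = τ₀ + n/σ² and mean μ_n = (τ₀μ₀ + (n/σ²)x̄)/τ_n.
Here τ₀ = 1/79.4 = 0.012594 and τ_data = 21/58.7 = 0.357751, so τ_n = 0.370345.
Rearranging for μ₀: μ₀ = (μ_n·τ_n − τ_data·x̄)/τ₀ = (39.3968·0.370345 − 0.357751·40.4) / 0.012594 = 0.137267/0.012594 ≈ 10.9.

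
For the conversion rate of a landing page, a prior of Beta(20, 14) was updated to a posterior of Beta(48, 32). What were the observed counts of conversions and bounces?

28 conversions and 18 bounces

Beta is conjugate to the binomial likelihood: posterior = Beta(α+s, β+f).
Match parameters: s=48−20=28, f=32−14=18.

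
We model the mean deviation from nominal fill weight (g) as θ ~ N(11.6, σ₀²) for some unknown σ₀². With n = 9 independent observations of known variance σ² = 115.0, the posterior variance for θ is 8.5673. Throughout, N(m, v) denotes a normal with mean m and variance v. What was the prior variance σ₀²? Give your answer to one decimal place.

Posterior precision equals prior precision plus data precision: 1/σ_n² = 1/σ₀² + n/σ².
So 1/σ₀² = 1/8.5673 − 9/115.0 = 0.116723 − 0.078261 = 0.038462.
Hence σ₀² = 1/0.038462 ≈ 26.0.

σ₀² = 26.0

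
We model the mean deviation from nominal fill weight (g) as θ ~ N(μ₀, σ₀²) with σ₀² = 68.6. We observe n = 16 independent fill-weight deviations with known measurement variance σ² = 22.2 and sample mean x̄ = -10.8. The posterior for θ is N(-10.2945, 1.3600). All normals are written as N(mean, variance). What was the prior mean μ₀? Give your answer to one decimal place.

The posterior mean is a precision-weighted average: μ_n = (τ₀μ₀ + τ_data·x̄)/(τ₀+τ_data), with τ₀=1/σ₀² and τ_data=n/σ².
Here τ₀ = 1/68.6 = 0.014577 and τ_data = 16/22.2 = 0.720721, so τ_n = 0.735298.
Rearranging for μ₀: μ₀ = (μ_n·τ_n − τ_data·x̄)/τ₀ = (-10.2945·0.735298 − 0.720721·-10.8) / 0.014577 = 0.214262/0.014577 ≈ 14.7.

μ₀ = 14.7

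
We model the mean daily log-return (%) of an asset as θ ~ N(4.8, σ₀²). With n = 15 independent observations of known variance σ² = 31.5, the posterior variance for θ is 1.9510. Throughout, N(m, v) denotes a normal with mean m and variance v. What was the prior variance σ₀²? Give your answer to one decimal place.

σ₀² = 27.5

Posterior precision equals prior precision plus data precision: 1/σ_n² = 1/σ₀² + n/σ².
So 1/σ₀² = 1/1.9510 − 15/31.5 = 0.512558 − 0.476190 = 0.036368.
Hence σ₀² = 1/0.036368 ≈ 27.5.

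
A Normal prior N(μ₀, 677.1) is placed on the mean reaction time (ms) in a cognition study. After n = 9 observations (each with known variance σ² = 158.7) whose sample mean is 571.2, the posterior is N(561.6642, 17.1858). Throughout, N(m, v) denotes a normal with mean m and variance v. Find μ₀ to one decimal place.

μ₀ = 195.5

The posterior mean is a precision-weighted average: μ_n = (τ₀μ₀ + τ_data·x̄)/(τ₀+τ_data), with τ₀=1/σ₀² and τ_data=n/σ².
Here τ₀ = 1/677.1 = 0.001477 and τ_data = 9/158.7 = 0.056711, so τ_n = 0.058188.
Rearranging for μ₀: μ₀ = (μ_n·τ_n − τ_data·x̄)/τ₀ = (561.6642·0.058188 − 0.056711·571.2) / 0.001477 = 0.288793/0.001477 ≈ 195.5.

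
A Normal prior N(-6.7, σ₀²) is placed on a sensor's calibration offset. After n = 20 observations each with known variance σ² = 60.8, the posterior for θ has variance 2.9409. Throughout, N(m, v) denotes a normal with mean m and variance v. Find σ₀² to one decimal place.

σ₀² = 90.2

For the Normal–Normal model with known σ², precisions add: τ_n = τ₀ + n/σ².
So 1/σ₀² = 1/2.9409 − 20/60.8 = 0.340032 − 0.328947 = 0.011085.
Hence σ₀² = 1/0.011085 ≈ 90.2.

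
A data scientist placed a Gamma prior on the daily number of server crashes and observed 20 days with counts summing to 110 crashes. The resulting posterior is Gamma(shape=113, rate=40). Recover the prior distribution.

Gamma(shape=3, rate=20)

A Gamma(α, β) prior (rate parametrization) on a Poisson rate with n observations summing to S gives posterior Gamma(α+S, β+n).
So α = 113 − 110 = 3 and β = 40 − 20 = 20.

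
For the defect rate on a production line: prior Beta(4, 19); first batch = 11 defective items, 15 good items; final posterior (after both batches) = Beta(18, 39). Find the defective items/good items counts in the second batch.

3 defective items and 5 good items

Sequential conjugate updates are equivalent to a single update on the pooled data, so total successes = posterior α − prior α and total failures = posterior β − prior β.
Total across both batches: 18−4=14 defective items, 39−19=20 good items.
Subtract the first batch: 14−11=3 defective items and 20−15=5 good items.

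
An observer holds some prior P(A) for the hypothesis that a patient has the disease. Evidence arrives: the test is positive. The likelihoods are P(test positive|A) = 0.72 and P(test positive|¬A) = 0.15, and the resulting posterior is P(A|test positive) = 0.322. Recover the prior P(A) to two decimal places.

P(A) = 0.09

Bayes' rule in odds form gives O(A|E) = O(A)·[P(E|A)/P(E|¬A)], hence O(A) = O(A|E)/LR.
Posterior odds = 0.322/(1−0.322) = 0.4749. LR = 0.72/0.15 = 4.8000.
Prior odds = 0.4749/4.8000 = 0.0989, so P(A) = 0.0989/(1+0.0989) ≈ 0.09.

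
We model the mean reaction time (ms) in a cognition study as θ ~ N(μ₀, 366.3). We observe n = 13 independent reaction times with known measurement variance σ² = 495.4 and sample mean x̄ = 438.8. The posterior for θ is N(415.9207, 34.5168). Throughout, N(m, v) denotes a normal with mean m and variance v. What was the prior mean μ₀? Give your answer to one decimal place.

The posterior mean is a precision-weighted average: μ_n = (τ₀μ₀ + τ_data·x̄)/(τ₀+τ_data), with τ₀=1/σ₀² and τ_data=n/σ².
Here τ₀ = 1/366.3 = 0.002730 and τ_data = 13/495.4 = 0.026241, so τ_n = 0.028971.
Rearranging for μ₀: μ₀ = (μ_n·τ_n − τ_data·x̄)/τ₀ = (415.9207·0.028971 − 0.026241·438.8) / 0.002730 = 0.535088/0.002730 ≈ 196.0.

μ₀ = 196.0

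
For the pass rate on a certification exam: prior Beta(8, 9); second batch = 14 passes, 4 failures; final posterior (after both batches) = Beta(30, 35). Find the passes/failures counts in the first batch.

Because Beta–binomial updating is additive in the counts, the combined data contributed (α_post−α_prior, β_post−β_prior) successes and failures.
Total across both batches: 30−8=22 passes, 35−9=26 failures.
Subtract the second batch: 22−14=8 passes and 26−4=22 failures.

8 passes and 22 failures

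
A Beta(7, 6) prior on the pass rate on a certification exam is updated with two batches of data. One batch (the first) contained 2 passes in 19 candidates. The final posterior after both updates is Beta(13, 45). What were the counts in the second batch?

4 passes and 22 failures

Because Beta–binomial updating is additive in the counts, the combined data contributed (α_post−α_prior, β_post−β_prior) successes and failures.
Total across both batches: 13−7=6 passes, 45−6=39 failures.
Subtract the first batch: 6−2=4 passes and 39−17=22 failures.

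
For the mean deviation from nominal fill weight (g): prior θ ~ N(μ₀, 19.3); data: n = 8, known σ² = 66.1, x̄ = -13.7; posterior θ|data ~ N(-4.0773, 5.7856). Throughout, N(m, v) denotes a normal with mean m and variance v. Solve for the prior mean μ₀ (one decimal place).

μ₀ = 18.4

The posterior mean is a precision-weighted average: μ_n = (τ₀μ₀ + τ_data·x̄)/(τ₀+τ_data), with τ₀=1/σ₀² and τ_data=n/σ².
Here τ₀ = 1/19.3 = 0.051813 and τ_data = 8/66.1 = 0.121029, so τ_n = 0.172842.
Rearranging for μ₀: μ₀ = (μ_n·τ_n − τ_data·x̄)/τ₀ = (-4.0773·0.172842 − 0.121029·-13.7) / 0.051813 = 0.953369/0.051813 ≈ 18.4.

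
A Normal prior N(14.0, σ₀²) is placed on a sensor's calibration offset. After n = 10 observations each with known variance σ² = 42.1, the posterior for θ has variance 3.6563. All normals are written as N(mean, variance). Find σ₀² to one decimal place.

σ₀² = 27.8

Posterior precision equals prior precision plus data precision: 1/σ_n² = 1/σ₀² + n/σ².
So 1/σ₀² = 1/3.6563 − 10/42.1 = 0.273501 − 0.237530 = 0.035971.
Hence σ₀² = 1/0.035971 ≈ 27.8.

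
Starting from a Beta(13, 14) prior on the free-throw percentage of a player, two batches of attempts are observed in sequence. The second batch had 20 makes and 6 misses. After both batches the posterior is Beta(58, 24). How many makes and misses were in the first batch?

Because Beta–binomial updating is additive in the counts, the combined data contributed (α_post−α_prior, β_post−β_prior) successes and failures.
Total across both batches: 58−13=45 makes, 24−14=10 misses.
Subtract the second batch: 45−20=25 makes and 10−6=4 misses.

25 makes and 4 misses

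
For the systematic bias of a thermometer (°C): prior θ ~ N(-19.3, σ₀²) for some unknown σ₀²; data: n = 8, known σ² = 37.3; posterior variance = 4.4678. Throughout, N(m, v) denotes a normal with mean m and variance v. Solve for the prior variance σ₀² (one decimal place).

σ₀² = 107.0

Posterior precision equals prior precision plus data precision: 1/σ_n² = 1/σ₀² + n/σ².
So 1/σ₀² = 1/4.4678 − 8/37.3 = 0.223824 − 0.214477 = 0.009347.
Hence σ₀² = 1/0.009347 ≈ 107.0.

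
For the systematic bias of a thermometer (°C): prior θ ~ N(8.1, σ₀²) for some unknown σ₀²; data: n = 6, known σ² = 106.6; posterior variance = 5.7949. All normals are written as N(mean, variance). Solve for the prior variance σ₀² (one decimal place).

σ₀² = 8.6

Posterior precision equals prior precision plus data precision: 1/σ_n² = 1/σ₀² + n/σ².
So 1/σ₀² = 1/5.7949 − 6/106.6 = 0.172566 − 0.056285 = 0.116281.
Hence σ₀² = 1/0.116281 ≈ 8.6.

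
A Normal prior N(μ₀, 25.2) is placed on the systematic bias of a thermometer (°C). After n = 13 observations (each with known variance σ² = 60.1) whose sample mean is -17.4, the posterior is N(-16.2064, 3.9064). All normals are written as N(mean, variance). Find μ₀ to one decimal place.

μ₀ = -9.7

With known observation variance, the Normal–Normal posterior has precision τ_n = τ₀ + n/σ² and mean μ_n = (τ₀μ₀ + (n/σ²)x̄)/τ_n.
Here τ₀ = 1/25.2 = 0.039683 and τ_data = 13/60.1 = 0.216306, so τ_n = 0.255989.
Rearranging for μ₀: μ₀ = (μ_n·τ_n − τ_data·x̄)/τ₀ = (-16.2064·0.255989 − 0.216306·-17.4) / 0.039683 = -0.384936/0.039683 ≈ -9.7.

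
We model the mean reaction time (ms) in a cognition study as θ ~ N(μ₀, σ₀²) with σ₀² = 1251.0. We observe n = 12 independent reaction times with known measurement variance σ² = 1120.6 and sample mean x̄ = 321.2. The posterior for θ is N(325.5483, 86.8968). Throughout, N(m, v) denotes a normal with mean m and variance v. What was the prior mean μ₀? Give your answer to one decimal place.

The posterior mean is a precision-weighted average: μ_n = (τ₀μ₀ + τ_data·x̄)/(τ₀+τ_data), with τ₀=1/σ₀² and τ_data=n/σ².
Here τ₀ = 1/1251.0 = 0.000799 and τ_data = 12/1120.6 = 0.010709, so τ_n = 0.011508.
Rearranging for μ₀: μ₀ = (μ_n·τ_n − τ_data·x̄)/τ₀ = (325.5483·0.011508 − 0.010709·321.2) / 0.000799 = 0.306679/0.000799 ≈ 383.8.

μ₀ = 383.8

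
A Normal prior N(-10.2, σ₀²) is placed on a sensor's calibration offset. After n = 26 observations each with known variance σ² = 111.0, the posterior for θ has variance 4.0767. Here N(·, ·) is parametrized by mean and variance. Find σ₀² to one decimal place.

Posterior precision equals prior precision plus data precision: 1/σ_n² = 1/σ₀² + n/σ².
So 1/σ₀² = 1/4.0767 − 26/111.0 = 0.245296 − 0.234234 = 0.011062.
Hence σ₀² = 1/0.011062 ≈ 90.4.

σ₀² = 90.4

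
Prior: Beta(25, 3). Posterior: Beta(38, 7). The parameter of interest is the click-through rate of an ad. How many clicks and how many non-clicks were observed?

Under Beta–binomial conjugacy the posterior parameters are (a+s, b+f).
So s = 38 − 25 = 13 and f = 7 − 3 = 4.

13 clicks and 4 non-clicks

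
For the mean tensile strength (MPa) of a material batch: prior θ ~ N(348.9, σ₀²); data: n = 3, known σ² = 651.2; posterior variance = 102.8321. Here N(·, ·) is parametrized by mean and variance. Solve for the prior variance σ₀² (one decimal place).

σ₀² = 195.4

For the Normal–Normal model with known σ², precisions add: τ_n = τ₀ + n/σ².
So 1/σ₀² = 1/102.8321 − 3/651.2 = 0.009725 − 0.004607 = 0.005118.
Hence σ₀² = 1/0.005118 ≈ 195.4.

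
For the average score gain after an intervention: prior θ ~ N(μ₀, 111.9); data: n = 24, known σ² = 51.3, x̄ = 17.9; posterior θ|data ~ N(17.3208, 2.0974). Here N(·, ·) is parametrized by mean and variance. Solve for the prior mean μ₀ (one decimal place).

μ₀ = -13.0

With known observation variance, the Normal–Normal posterior has precision τ_n = τ₀ + n/σ² and mean μ_n = (τ₀μ₀ + (n/σ²)x̄)/τ_n.
Here τ₀ = 1/111.9 = 0.008937 and τ_data = 24/51.3 = 0.467836, so τ_n = 0.476773.
Rearranging for μ₀: μ₀ = (μ_n·τ_n − τ_data·x̄)/τ₀ = (17.3208·0.476773 − 0.467836·17.9) / 0.008937 = -0.116175/0.008937 ≈ -13.0.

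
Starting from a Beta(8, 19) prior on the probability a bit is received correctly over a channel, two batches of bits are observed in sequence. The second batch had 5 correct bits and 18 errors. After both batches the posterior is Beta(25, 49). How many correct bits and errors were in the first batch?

Sequential conjugate updates are equivalent to a single update on the pooled data, so total successes = posterior α − prior α and total failures = posterior β − prior β.
Total across both batches: 25−8=17 correct bits, 49−19=30 errors.
Subtract the second batch: 17−5=12 correct bits and 30−18=12 errors.

12 correct bits and 12 errors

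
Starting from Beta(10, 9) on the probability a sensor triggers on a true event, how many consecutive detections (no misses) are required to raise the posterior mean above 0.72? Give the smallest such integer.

After k detections and 0 misses the posterior is Beta(10+k, 9), with mean (10+k)/(10+9+k).
Set (10+k)/(19+k) > 0.72 and solve: k > (0.72·19 − 10)/(1 − 0.72) = 13.143.
The smallest integer exceeding 13.143 is 14.

k = 14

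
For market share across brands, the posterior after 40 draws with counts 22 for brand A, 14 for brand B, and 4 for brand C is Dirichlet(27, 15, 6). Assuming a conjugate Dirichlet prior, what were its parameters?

Dirichlet(5, 1, 2)

For a Dirichlet(α) prior with multinomial counts c, the posterior is Dirichlet(α + c) componentwise.
Subtract each count from the matching posterior parameter: 27−22=5, 15−14=1, 6−4=2.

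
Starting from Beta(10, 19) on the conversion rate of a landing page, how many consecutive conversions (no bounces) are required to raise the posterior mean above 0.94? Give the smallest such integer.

k = 288

After k conversions and 0 bounces the posterior is Beta(10+k, 19), with mean (10+k)/(10+19+k).
Set (10+k)/(29+k) > 0.94 and solve: k > (0.94·29 − 10)/(1 − 0.94) = 287.667.
The smallest integer exceeding 287.667 is 288.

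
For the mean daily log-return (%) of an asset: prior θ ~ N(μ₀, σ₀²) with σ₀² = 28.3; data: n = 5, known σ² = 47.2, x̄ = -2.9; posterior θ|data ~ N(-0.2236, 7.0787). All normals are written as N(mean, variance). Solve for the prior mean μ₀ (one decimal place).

With known observation variance, the Normal–Normal posterior has precision τ_n = τ₀ + n/σ² and mean μ_n = (τ₀μ₀ + (n/σ²)x̄)/τ_n.
Here τ₀ = 1/28.3 = 0.035336 and τ_data = 5/47.2 = 0.105932, so τ_n = 0.141268.
Rearranging for μ₀: μ₀ = (μ_n·τ_n − τ_data·x̄)/τ₀ = (-0.2236·0.141268 − 0.105932·-2.9) / 0.035336 = 0.275615/0.035336 ≈ 7.8.

μ₀ = 7.8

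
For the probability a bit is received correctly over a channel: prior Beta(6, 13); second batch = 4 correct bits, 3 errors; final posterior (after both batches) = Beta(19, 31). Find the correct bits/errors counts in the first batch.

Sequential conjugate updates are equivalent to a single update on the pooled data, so total successes = posterior α − prior α and total failures = posterior β − prior β.
Total across both batches: 19−6=13 correct bits, 31−13=18 errors.
Subtract the second batch: 13−4=9 correct bits and 18−3=15 errors.

9 correct bits and 15 errors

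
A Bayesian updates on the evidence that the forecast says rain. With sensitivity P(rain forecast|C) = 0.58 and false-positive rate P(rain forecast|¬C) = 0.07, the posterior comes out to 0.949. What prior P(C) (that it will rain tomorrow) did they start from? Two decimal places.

In odds form, posterior odds = prior odds × likelihood ratio, so prior odds = posterior odds ÷ LR.
Posterior odds = 0.949/(1−0.949) = 18.6078. LR = 0.58/0.07 = 8.2857.
Prior odds = 18.6078/8.2857 = 2.2458, so P(C) = 2.2458/(1+2.2458) ≈ 0.69.

P(C) = 0.69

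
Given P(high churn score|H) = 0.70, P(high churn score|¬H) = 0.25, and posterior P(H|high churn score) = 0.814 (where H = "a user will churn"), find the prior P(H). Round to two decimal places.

In odds form, posterior odds = prior odds × likelihood ratio, so prior odds = posterior odds ÷ LR.
Posterior odds = 0.814/(1−0.814) = 4.3763. LR = 0.70/0.25 = 2.8000.
Prior odds = 4.3763/2.8000 = 1.5630, so P(H) = 1.5630/(1+1.5630) ≈ 0.61.

P(H) = 0.61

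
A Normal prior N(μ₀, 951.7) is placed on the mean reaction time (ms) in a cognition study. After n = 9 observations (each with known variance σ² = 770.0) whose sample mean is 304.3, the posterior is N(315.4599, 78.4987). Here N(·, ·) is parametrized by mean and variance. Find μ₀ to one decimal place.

The posterior mean is a precision-weighted average: μ_n = (τ₀μ₀ + τ_data·x̄)/(τ₀+τ_data), with τ₀=1/σ₀² and τ_data=n/σ².
Here τ₀ = 1/951.7 = 0.001051 and τ_data = 9/770.0 = 0.011688, so τ_n = 0.012739.
Rearranging for μ₀: μ₀ = (μ_n·τ_n − τ_data·x̄)/τ₀ = (315.4599·0.012739 − 0.011688·304.3) / 0.001051 = 0.461985/0.001051 ≈ 439.6.

μ₀ = 439.6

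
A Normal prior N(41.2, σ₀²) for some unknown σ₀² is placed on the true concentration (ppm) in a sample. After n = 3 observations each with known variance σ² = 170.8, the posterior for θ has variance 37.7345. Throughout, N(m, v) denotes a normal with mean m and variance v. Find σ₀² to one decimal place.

Posterior precision equals prior precision plus data precision: 1/σ_n² = 1/σ₀² + n/σ².
So 1/σ₀² = 1/37.7345 − 3/170.8 = 0.026501 − 0.017564 = 0.008937.
Hence σ₀² = 1/0.008937 ≈ 111.9.

σ₀² = 111.9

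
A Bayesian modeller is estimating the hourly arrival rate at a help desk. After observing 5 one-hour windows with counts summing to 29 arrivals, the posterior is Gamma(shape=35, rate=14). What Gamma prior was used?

Gamma(shape=6, rate=9)

Gamma–Poisson conjugacy: posterior shape = α + Σxᵢ, posterior rate = β + n.
So α = 35 − 29 = 6 and β = 14 − 5 = 9.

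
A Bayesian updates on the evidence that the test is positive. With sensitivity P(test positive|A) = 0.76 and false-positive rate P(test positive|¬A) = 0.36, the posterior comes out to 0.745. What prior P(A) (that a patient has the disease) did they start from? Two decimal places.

P(A) = 0.58

Bayes' rule in odds form gives O(A|E) = O(A)·[P(E|A)/P(E|¬A)], hence O(A) = O(A|E)/LR.
Posterior odds = 0.745/(1−0.745) = 2.9216. LR = 0.76/0.36 = 2.1111.
Prior odds = 2.9216/2.1111 = 1.3839, so P(A) = 1.3839/(1+1.3839) ≈ 0.58.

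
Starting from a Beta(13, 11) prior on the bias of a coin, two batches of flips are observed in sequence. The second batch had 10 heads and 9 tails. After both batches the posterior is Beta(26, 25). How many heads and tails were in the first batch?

Because Beta–binomial updating is additive in the counts, the combined data contributed (α_post−α_prior, β_post−β_prior) successes and failures.
Total across both batches: 26−13=13 heads, 25−11=14 tails.
Subtract the second batch: 13−10=3 heads and 14−9=5 tails.

3 heads and 5 tails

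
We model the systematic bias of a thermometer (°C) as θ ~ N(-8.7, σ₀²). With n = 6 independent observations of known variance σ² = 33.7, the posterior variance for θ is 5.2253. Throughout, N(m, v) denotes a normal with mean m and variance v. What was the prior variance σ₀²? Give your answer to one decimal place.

Posterior precision equals prior precision plus data precision: 1/σ_n² = 1/σ₀² + n/σ².
So 1/σ₀² = 1/5.2253 − 6/33.7 = 0.191377 − 0.178042 = 0.013335.
Hence σ₀² = 1/0.013335 ≈ 75.0.

σ₀² = 75.0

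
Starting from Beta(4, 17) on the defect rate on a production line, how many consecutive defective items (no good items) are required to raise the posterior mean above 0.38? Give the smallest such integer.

k = 7

After k defective items and 0 good items the posterior is Beta(4+k, 17), with mean (4+k)/(4+17+k).
Set (4+k)/(21+k) > 0.38 and solve: k > (0.38·21 − 4)/(1 − 0.38) = 6.419.
The smallest integer exceeding 6.419 is 7, and checking k=7: (11)/(28) = 0.3929 > 0.38.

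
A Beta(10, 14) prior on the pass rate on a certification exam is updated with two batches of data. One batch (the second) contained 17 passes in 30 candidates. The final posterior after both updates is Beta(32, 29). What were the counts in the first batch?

5 passes and 2 failures

Sequential conjugate updates are equivalent to a single update on the pooled data, so total successes = posterior α − prior α and total failures = posterior β − prior β.
Total across both batches: 32−10=22 passes, 29−14=15 failures.
Subtract the second batch: 22−17=5 passes and 15−13=2 failures.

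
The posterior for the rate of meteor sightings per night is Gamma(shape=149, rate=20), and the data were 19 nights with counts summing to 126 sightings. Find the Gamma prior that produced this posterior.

A Gamma(α, β) prior (rate parametrization) on a Poisson rate with n observations summing to S gives posterior Gamma(α+S, β+n).
So α = 149 − 126 = 23 and β = 20 − 19 = 1.

Gamma(shape=23, rate=1)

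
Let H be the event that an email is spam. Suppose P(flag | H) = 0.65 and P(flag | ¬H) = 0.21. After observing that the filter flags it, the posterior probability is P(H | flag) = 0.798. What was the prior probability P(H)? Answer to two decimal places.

In odds form, posterior odds = prior odds × likelihood ratio, so prior odds = posterior odds ÷ LR.
Posterior odds = 0.798/(1−0.798) = 3.9505. LR = 0.65/0.21 = 3.0952.
Prior odds = 3.9505/3.0952 = 1.2763, so P(H) = 1.2763/(1+1.2763) ≈ 0.56.

P(H) = 0.56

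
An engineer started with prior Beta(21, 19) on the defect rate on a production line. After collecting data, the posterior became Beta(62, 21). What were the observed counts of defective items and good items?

41 defective items and 2 good items

Under Beta–binomial conjugacy the posterior parameters are (a+s, b+f).
So s = 62 − 21 = 41 and f = 21 − 19 = 2.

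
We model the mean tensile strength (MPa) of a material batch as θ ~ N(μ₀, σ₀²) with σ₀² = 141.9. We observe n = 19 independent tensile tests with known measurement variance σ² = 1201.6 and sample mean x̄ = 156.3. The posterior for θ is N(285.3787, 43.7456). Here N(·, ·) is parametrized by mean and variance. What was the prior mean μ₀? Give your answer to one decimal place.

μ₀ = 575.0

With known observation variance, the Normal–Normal posterior has precision τ_n = τ₀ + n/σ² and mean μ_n = (τ₀μ₀ + (n/σ²)x̄)/τ_n.
Here τ₀ = 1/141.9 = 0.007047 and τ_data = 19/1201.6 = 0.015812, so τ_n = 0.022859.
Rearranging for μ₀: μ₀ = (μ_n·τ_n − τ_data·x̄)/τ₀ = (285.3787·0.022859 − 0.015812·156.3) / 0.007047 = 4.052056/0.007047 ≈ 575.0.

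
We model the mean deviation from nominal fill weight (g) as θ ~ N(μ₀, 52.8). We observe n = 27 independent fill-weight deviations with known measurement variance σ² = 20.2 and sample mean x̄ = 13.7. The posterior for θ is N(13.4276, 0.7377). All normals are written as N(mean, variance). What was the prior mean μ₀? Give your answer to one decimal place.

The posterior mean is a precision-weighted average: μ_n = (τ₀μ₀ + τ_data·x̄)/(τ₀+τ_data), with τ₀=1/σ₀² and τ_data=n/σ².
Here τ₀ = 1/52.8 = 0.018939 and τ_data = 27/20.2 = 1.336634, so τ_n = 1.355573.
Rearranging for μ₀: μ₀ = (μ_n·τ_n − τ_data·x̄)/τ₀ = (13.4276·1.355573 − 1.336634·13.7) / 0.018939 = -0.109794/0.018939 ≈ -5.8.

μ₀ = -5.8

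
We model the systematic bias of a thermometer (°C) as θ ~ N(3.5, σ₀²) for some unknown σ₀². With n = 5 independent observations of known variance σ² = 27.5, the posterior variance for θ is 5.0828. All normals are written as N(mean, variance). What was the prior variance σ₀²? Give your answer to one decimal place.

σ₀² = 67.0

Posterior precision equals prior precision plus data precision: 1/σ_n² = 1/σ₀² + n/σ².
So 1/σ₀² = 1/5.0828 − 5/27.5 = 0.196742 − 0.181818 = 0.014924.
Hence σ₀² = 1/0.014924 ≈ 67.0.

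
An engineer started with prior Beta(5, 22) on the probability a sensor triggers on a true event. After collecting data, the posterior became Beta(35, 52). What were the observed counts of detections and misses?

Under Beta–binomial conjugacy the posterior parameters are (α+s, β+f).
Match parameters: s=35−5=30, f=52−22=30.

30 detections and 30 misses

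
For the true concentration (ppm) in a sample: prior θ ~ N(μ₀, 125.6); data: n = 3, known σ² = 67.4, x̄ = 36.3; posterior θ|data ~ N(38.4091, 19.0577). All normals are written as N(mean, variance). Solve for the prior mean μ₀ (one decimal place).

With known observation variance, the Normal–Normal posterior has precision τ_n = τ₀ + n/σ² and mean μ_n = (τ₀μ₀ + (n/σ²)x̄)/τ_n.
Here τ₀ = 1/125.6 = 0.007962 and τ_data = 3/67.4 = 0.044510, so τ_n = 0.052472.
Rearranging for μ₀: μ₀ = (μ_n·τ_n − τ_data·x̄)/τ₀ = (38.4091·0.052472 − 0.044510·36.3) / 0.007962 = 0.399689/0.007962 ≈ 50.2.

μ₀ = 50.2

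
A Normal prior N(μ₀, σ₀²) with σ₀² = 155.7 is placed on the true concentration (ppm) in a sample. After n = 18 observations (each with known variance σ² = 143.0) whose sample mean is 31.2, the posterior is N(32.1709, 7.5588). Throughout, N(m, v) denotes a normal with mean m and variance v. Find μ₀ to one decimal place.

μ₀ = 51.2

The posterior mean is a precision-weighted average: μ_n = (τ₀μ₀ + τ_data·x̄)/(τ₀+τ_data), with τ₀=1/σ₀² and τ_data=n/σ².
Here τ₀ = 1/155.7 = 0.006423 and τ_data = 18/143.0 = 0.125874, so τ_n = 0.132297.
Rearranging for μ₀: μ₀ = (μ_n·τ_n − τ_data·x̄)/τ₀ = (32.1709·0.132297 − 0.125874·31.2) / 0.006423 = 0.328845/0.006423 ≈ 51.2.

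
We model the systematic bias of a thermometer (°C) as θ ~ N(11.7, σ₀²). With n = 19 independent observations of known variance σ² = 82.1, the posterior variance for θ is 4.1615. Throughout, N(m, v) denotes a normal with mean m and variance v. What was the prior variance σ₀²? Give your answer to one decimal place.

For the Normal–Normal model with known σ², precisions add: τ_n = τ₀ + n/σ².
So 1/σ₀² = 1/4.1615 − 19/82.1 = 0.240298 − 0.231425 = 0.008873.
Hence σ₀² = 1/0.008873 ≈ 112.7.

σ₀² = 112.7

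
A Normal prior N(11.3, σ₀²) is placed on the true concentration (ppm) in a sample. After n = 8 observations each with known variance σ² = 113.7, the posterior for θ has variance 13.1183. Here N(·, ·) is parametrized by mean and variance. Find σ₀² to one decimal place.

For the Normal–Normal model with known σ², precisions add: τ_n = τ₀ + n/σ².
So 1/σ₀² = 1/13.1183 − 8/113.7 = 0.076229 − 0.070361 = 0.005868.
Hence σ₀² = 1/0.005868 ≈ 170.4.

σ₀² = 170.4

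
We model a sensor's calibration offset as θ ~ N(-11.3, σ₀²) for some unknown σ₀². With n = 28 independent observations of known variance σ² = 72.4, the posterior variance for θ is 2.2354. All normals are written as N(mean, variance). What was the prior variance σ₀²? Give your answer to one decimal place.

For the Normal–Normal model with known σ², precisions add: τ_n = τ₀ + n/σ².
So 1/σ₀² = 1/2.2354 − 28/72.4 = 0.447347 − 0.386740 = 0.060607.
Hence σ₀² = 1/0.060607 ≈ 16.5.

σ₀² = 16.5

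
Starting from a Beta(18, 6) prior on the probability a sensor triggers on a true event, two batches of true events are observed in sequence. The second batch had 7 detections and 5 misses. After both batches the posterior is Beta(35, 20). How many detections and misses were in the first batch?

10 detections and 9 misses

Sequential conjugate updates are equivalent to a single update on the pooled data, so total successes = posterior α − prior α and total failures = posterior β − prior β.
Total across both batches: 35−18=17 detections, 20−6=14 misses.
Subtract the second batch: 17−7=10 detections and 14−5=9 misses.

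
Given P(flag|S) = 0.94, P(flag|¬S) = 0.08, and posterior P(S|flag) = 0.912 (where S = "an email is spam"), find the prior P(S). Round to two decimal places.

In odds form, posterior odds = prior odds × likelihood ratio, so prior odds = posterior odds ÷ LR.
Posterior odds = 0.912/(1−0.912) = 10.3636. LR = 0.94/0.08 = 11.7500.
Prior odds = 10.3636/11.7500 = 0.8820, so P(S) = 0.8820/(1+0.8820) ≈ 0.47.

P(S) = 0.47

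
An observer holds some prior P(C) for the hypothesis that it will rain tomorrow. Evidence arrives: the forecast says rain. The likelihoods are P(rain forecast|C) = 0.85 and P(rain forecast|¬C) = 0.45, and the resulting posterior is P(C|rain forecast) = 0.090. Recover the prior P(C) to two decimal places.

P(C) = 0.05

Bayes' rule in odds form gives O(C|E) = O(C)·[P(E|C)/P(E|¬C)], hence O(C) = O(C|E)/LR.
Posterior odds = 0.090/(1−0.090) = 0.0989. LR = 0.85/0.45 = 1.8889.
Prior odds = 0.0989/1.8889 = 0.0524, so P(C) = 0.0524/(1+0.0524) ≈ 0.05.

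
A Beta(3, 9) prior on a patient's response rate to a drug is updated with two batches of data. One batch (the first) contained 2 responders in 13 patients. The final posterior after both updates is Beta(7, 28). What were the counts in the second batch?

Sequential conjugate updates are equivalent to a single update on the pooled data, so total successes = posterior α − prior α and total failures = posterior β − prior β.
Total across both batches: 7−3=4 responders, 28−9=19 non-responders.
Subtract the first batch: 4−2=2 responders and 19−11=8 non-responders.

2 responders and 8 non-responders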